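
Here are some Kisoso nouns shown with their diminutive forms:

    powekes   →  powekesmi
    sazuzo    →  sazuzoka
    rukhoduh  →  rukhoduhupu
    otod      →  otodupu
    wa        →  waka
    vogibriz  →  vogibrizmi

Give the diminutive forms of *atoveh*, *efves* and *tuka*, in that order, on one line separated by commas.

The pattern is sibilance of the final sound: -mi when the stem ends in a sibilant (*powekes*, *vogibriz*); -upu when the stem ends in a non-sibilant consonant (*rukhoduh*, *otod*); -ka when the stem ends in a vowel (*sazuzo*, *wa*).
Since the final sound of *atoveh* is /h/ (a non-sibilant consonant), it takes -upu, giving *atovehupu*.
The final sound of *efves* is /s/, which is a sibilant, so the suffix is -mi, giving *efvesmi*.
Since the final sound of *tuka* is /a/ (a vowel), it takes -ka, giving *tukaka*.

atovehupu, efvesmi, tukaka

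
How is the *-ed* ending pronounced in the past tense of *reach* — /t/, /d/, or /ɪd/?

The stem *reach* ends in a voiceless consonant other than /t/.
The -ed suffix is realized as /ɪd/ after /t, d/; as /t/ after other voiceless consonants; and as /d/ after other voiced sounds.
So -ed on *reach* is pronounced /t/.

/t/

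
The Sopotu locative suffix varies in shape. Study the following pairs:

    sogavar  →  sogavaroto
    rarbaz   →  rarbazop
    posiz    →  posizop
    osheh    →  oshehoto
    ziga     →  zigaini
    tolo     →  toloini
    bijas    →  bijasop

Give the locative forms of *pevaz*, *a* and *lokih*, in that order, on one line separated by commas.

pevazop, aini, lokihoto

The suffix is conditioned by the final sound: -op when the stem ends in a sibilant (*rarbaz*, *posiz*, *bijas*); -oto when the stem ends in a non-sibilant consonant (*sogavar*, *osheh*); -ini when the stem ends in a vowel (*ziga*, *tolo*).
The final sound of *pevaz* is /z/, which is a sibilant, so the suffix is -op, giving *pevazop*.
Since the final sound of *a* is /a/ (a vowel), it takes -ini, giving *aini*.
The final sound of *lokih* is /h/, which is a non-sibilant consonant, so the suffix is -oto, giving *lokihoto*.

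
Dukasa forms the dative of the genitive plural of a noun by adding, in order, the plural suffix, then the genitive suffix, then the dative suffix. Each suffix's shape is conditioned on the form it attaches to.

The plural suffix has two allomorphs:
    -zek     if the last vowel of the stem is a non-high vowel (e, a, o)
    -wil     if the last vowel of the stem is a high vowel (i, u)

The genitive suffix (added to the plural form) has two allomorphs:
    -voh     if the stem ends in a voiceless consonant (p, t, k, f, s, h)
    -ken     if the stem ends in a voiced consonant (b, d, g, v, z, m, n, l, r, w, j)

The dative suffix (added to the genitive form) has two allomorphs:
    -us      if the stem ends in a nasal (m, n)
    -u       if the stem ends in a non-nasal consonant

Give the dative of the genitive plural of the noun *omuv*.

omuvwilkenus

Since the last vowel of *omuv* is /u/ (a high vowel), it takes -wil, giving *omuvwil*.
The final consonant of the plural form *omuvwil* is /l/, which is voiced, so the genitive suffix is -ken, giving *omuvwilken*.
The genitive form *omuvwilken*: final consonant = /n/, a nasal → -us → *omuvwilkenus*.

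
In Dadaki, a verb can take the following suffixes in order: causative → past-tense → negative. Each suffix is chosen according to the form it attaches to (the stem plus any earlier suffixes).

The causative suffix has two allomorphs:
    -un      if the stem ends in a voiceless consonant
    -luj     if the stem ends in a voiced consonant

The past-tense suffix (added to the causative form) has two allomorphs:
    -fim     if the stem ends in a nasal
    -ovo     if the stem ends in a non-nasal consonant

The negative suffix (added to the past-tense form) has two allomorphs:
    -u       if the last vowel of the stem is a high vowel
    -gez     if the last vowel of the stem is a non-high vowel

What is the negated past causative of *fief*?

fiefunfimu

The final consonant of *fief* is /f/, which is voiceless, so the causative suffix is -un, giving *fiefun*.
Since the final consonant of the causative form *fiefun* is /n/ (a nasal), it takes -fim, giving *fiefunfim*.
The past-tense form *fiefunfim*: last vowel = /i/, a high vowel → -u → *fiefunfimu*.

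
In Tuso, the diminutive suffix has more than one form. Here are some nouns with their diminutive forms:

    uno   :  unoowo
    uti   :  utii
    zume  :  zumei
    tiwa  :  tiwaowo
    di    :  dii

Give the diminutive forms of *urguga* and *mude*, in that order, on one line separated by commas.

The pattern is front/back vowel harmony: -i when the last vowel of the stem is a front vowel (*uti*, *zume*, *di*); -owo when the last vowel of the stem is a back vowel (*uno*, *tiwa*).
*urguga*: last vowel = /a/, a back vowel → -owo → *urgugaowo*.
*mude* — last vowel /e/ (a front vowel) → -i → *mudei*.

urgugaowo, mudei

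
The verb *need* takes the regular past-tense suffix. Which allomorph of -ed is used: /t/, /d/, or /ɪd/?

The stem *need* ends in /t/ or /d/.
The -ed suffix is realized as /ɪd/ after /t, d/; as /t/ after other voiceless consonants; and as /d/ after other voiced sounds.
So -ed on *need* is pronounced /ɪd/.

/ɪd/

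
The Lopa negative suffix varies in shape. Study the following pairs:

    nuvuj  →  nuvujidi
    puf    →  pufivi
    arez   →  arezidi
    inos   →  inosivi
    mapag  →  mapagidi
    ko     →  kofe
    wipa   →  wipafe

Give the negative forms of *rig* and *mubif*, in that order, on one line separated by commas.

Looking at the final sound of each stem: -ivi when the stem ends in a voiceless consonant (*puf*, *inos*); -idi when the stem ends in a voiced consonant (*nuvuj*, *arez*, *mapag*); -fe when the stem ends in a vowel (*ko*, *wipa*).
*rig*: final sound = /g/, a voiced consonant → -idi → *rigidi*.
*mubif* — final sound /f/ (a voiceless consonant) → -ivi → *mubifivi*.

rigidi, mubifivi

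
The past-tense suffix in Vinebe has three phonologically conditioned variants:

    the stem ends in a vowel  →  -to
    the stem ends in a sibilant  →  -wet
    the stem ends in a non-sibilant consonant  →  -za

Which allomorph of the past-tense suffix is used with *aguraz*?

*aguraz*: final sound = /z/, a sibilant → -wet.

-wet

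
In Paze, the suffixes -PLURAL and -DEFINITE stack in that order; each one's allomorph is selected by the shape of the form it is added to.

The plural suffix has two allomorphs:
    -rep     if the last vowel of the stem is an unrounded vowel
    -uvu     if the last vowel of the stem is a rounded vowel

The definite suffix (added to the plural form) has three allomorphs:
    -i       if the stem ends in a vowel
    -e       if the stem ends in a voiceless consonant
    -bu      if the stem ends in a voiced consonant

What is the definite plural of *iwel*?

iwelrepe

Since the last vowel of *iwel* is /e/ (an unrounded vowel), it takes -rep, giving *iwelrep*.
The final sound of the plural form *iwelrep* is /p/, which is a voiceless consonant, so the definite suffix is -e, giving *iwelrepe*.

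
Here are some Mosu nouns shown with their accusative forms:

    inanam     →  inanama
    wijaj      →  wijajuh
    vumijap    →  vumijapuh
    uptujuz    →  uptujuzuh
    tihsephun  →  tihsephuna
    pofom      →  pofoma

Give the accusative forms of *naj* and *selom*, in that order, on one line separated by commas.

The alternation tracks the final consonant of the stem — -a when the stem ends in a nasal (*inanam*, *tihsephun*, *pofom*); -uh when the stem ends in a non-nasal consonant (*wijaj*, *vumijap*, *uptujuz*).
*naj* — final consonant /j/ (non-nasal) → -uh → *najuh*.
Since the final consonant of *selom* is /m/ (a nasal), it takes -a, giving *seloma*.

najuh, seloma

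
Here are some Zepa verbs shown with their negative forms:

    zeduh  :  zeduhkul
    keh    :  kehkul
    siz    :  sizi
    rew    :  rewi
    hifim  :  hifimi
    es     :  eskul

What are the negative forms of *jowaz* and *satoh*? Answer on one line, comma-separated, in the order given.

The suffix is conditioned by the final consonant: -kul when the stem ends in a voiceless consonant (*zeduh*, *keh*, *es*); -i when the stem ends in a voiced consonant (*siz*, *rew*, *hifim*).
The final consonant of *jowaz* is /z/, which is voiced, so the suffix is -i, giving *jowazi*.
The final consonant of *satoh* is /h/, which is voiceless, so the suffix is -kul, giving *satohkul*.

jowazi, satohkul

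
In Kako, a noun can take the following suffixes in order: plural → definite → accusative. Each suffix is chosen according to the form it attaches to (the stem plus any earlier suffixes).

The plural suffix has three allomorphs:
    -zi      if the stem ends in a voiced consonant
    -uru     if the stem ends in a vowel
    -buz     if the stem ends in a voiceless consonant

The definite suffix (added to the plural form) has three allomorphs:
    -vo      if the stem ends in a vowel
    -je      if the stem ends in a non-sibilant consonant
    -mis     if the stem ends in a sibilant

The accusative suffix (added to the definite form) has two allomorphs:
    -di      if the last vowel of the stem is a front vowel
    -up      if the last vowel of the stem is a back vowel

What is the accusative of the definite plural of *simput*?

simputbuzmisdi

*simput* — final sound /t/ (a voiceless consonant) → -buz → *simputbuz*.
The plural form *simputbuz* — final sound /z/ (a sibilant) → -mis → *simputbuzmis*.
The last vowel of the definite form *simputbuzmis* is /i/, which is a front vowel, so the accusative suffix is -di, giving *simputbuzmisdi*.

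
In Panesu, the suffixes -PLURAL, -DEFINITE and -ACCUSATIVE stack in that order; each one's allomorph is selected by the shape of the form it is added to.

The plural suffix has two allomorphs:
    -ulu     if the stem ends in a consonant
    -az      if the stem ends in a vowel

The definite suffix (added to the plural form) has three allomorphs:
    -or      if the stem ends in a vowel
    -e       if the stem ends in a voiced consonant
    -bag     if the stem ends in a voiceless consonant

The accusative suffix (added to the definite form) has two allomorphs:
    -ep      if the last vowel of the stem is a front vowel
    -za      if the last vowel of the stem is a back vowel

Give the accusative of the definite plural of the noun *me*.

*me* — final sound /e/ (a vowel) → -az → *meaz*.
The plural form *meaz* — final sound /z/ (a voiced consonant) → -e → *meaze*.
Since the last vowel of the definite form *meaze* is /e/ (a front vowel), it takes -ep, giving *meazeep*.

meazeep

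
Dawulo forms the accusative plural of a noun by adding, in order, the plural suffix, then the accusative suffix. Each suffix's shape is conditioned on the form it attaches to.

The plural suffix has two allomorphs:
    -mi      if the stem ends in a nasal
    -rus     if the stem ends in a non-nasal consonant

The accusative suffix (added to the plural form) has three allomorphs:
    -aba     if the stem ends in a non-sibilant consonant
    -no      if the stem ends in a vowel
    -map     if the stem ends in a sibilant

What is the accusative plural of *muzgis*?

muzgisrusmap

Since the final consonant of *muzgis* is /s/ (non-nasal), it takes -rus, giving *muzgisrus*.
The final sound of the plural form *muzgisrus* is /s/, which is a sibilant, so the accusative suffix is -map, giving *muzgisrusmap*.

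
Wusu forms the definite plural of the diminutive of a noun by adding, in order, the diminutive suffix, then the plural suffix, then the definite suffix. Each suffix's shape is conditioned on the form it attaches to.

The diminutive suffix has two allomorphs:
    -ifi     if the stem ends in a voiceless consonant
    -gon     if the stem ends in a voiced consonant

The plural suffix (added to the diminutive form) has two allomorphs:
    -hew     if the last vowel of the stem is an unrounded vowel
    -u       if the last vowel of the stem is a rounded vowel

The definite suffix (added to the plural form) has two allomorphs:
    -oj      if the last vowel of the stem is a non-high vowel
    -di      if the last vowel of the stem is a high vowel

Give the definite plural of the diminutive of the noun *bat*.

batifihewoj

*bat* — final consonant /t/ (voiceless) → -ifi → *batifi*.
Since the last vowel of the diminutive form *batifi* is /i/ (an unrounded vowel), it takes -hew, giving *batifihew*.
The plural form *batifihew* — last vowel /e/ (a non-high vowel) → -oj → *batifihewoj*.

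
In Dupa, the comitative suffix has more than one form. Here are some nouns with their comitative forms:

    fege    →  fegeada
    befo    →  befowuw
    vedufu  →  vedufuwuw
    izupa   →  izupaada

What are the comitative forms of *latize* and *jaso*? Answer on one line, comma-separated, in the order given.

The alternation tracks the last vowel of the stem — -wuw when the last vowel of the stem is a rounded vowel (*befo*, *vedufu*); -ada when the last vowel of the stem is an unrounded vowel (*fege*, *izupa*).
*latize*: last vowel = /e/, an unrounded vowel → -ada → *latizeada*.
*jaso* — last vowel /o/ (a rounded vowel) → -wuw → *jasowuw*.

latizeada, jasowuw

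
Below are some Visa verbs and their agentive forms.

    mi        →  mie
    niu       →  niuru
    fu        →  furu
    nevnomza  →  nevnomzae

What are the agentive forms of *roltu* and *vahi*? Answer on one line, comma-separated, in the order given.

The suffix is conditioned by the last vowel: -ru when the last vowel of the stem is a rounded vowel (*niu*, *fu*); -e when the last vowel of the stem is an unrounded vowel (*mi*, *nevnomza*).
*roltu* — last vowel /u/ (a rounded vowel) → -ru → *rolturu*.
*vahi* — last vowel /i/ (an unrounded vowel) → -e → *vahie*.

rolturu, vahie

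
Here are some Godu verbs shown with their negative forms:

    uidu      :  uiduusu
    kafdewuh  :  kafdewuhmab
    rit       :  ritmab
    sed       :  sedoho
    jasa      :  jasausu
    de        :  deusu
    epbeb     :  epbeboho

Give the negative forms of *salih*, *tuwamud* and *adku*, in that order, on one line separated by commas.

salihmab, tuwamudoho, adkuusu

Looking at the final sound of each stem: -mab when the stem ends in a voiceless consonant (*kafdewuh*, *rit*); -oho when the stem ends in a voiced consonant (*sed*, *epbeb*); -usu when the stem ends in a vowel (*uidu*, *jasa*, *de*).
Since the final sound of *salih* is /h/ (a voiceless consonant), it takes -mab, giving *salihmab*.
Since the final sound of *tuwamud* is /d/ (a voiced consonant), it takes -oho, giving *tuwamudoho*.
The final sound of *adku* is /u/, which is a vowel, so the suffix is -usu, giving *adkuusu*.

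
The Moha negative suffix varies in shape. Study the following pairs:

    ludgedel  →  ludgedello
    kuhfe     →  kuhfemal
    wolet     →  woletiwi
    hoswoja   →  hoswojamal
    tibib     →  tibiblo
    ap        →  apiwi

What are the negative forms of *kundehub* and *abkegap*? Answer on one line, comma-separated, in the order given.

The suffix is conditioned by the final sound: -iwi when the stem ends in a voiceless consonant (*wolet*, *ap*); -lo when the stem ends in a voiced consonant (*ludgedel*, *tibib*); -mal when the stem ends in a vowel (*kuhfe*, *hoswoja*).
*kundehub* — final sound /b/ (a voiced consonant) → -lo → *kundehublo*.
Since the final sound of *abkegap* is /p/ (a voiceless consonant), it takes -iwi, giving *abkegapiwi*.

kundehublo, abkegapiwi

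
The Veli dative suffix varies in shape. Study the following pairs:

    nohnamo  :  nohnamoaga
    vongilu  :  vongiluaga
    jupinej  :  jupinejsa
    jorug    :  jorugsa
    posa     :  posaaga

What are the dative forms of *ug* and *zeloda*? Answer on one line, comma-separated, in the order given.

ugsa, zelodaaga

The suffix is conditioned by the final sound: -sa when the stem ends in a consonant (*jupinej*, *jorug*); -aga when the stem ends in a vowel (*nohnamo*, *vongilu*, *posa*).
The final sound of *ug* is /g/, which is a consonant, so the suffix is -sa, giving *ugsa*.
Since the final sound of *zeloda* is /a/ (a vowel), it takes -aga, giving *zelodaaga*.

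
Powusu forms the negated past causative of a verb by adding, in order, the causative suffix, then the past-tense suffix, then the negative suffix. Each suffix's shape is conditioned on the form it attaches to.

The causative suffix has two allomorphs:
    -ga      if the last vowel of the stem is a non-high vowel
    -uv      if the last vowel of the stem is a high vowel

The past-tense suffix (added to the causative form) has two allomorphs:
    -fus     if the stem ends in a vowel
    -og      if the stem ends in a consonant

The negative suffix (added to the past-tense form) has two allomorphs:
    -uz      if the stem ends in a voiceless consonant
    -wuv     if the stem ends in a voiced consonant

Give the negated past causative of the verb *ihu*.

*ihu*: last vowel = /u/, a high vowel → -uv → *ihuuv*.
The final sound of the causative form *ihuuv* is /v/, which is a consonant, so the past-tense suffix is -og, giving *ihuuvog*.
Since the final consonant of the past-tense form *ihuuvog* is /g/ (voiced), it takes -wuv, giving *ihuuvogwuv*.

ihuuvogwuv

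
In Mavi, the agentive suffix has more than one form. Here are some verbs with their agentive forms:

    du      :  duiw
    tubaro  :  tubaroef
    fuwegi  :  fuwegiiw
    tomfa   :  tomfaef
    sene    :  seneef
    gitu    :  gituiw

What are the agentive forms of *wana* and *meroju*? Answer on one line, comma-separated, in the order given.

The alternation tracks the last vowel of the stem — -iw when the last vowel of the stem is a high vowel (*du*, *fuwegi*, *gitu*); -ef when the last vowel of the stem is a non-high vowel (*tubaro*, *tomfa*, *sene*).
*wana*: last vowel = /a/, a non-high vowel → -ef → *wanaef*.
Since the last vowel of *meroju* is /u/ (a high vowel), it takes -iw, giving *merojuiw*.

wanaef, merojuiw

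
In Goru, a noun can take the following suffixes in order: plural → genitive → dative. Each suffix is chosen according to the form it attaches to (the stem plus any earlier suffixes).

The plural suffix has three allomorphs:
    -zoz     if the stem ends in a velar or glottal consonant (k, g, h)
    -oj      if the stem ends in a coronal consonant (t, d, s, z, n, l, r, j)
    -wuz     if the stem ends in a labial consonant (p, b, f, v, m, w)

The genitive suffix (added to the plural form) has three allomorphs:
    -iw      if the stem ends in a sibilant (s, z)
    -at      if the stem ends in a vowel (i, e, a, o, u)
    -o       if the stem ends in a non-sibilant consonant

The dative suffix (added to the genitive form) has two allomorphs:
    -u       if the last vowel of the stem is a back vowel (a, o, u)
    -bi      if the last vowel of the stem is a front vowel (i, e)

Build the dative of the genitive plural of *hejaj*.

hejajojou

*hejaj*: final consonant = /j/, coronal → -oj → *hejajoj*.
The plural form *hejajoj* — final sound /j/ (a non-sibilant consonant) → -o → *hejajojo*.
Since the last vowel of the genitive form *hejajojo* is /o/ (a back vowel), it takes -u, giving *hejajojou*.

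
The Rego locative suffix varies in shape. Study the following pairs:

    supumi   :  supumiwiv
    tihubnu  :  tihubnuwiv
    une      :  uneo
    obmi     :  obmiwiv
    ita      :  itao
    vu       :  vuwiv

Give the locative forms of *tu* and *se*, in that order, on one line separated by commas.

tuwiv, seo

Looking at the last vowel of each stem: -wiv when the last vowel of the stem is a high vowel (*supumi*, *tihubnu*, *obmi*, *vu*); -o when the last vowel of the stem is a non-high vowel (*une*, *ita*).
*tu* — last vowel /u/ (a high vowel) → -wiv → *tuwiv*.
The last vowel of *se* is /e/, which is a non-high vowel, so the suffix is -o, giving *seo*.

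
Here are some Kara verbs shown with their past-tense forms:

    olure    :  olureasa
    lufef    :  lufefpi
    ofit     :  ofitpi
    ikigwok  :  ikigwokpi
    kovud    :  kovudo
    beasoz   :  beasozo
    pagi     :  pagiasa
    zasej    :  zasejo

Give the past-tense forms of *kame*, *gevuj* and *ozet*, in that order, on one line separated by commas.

Looking at the final sound of each stem: -pi when the stem ends in a voiceless consonant (*lufef*, *ofit*, *ikigwok*); -o when the stem ends in a voiced consonant (*kovud*, *beasoz*, *zasej*); -asa when the stem ends in a vowel (*olure*, *pagi*).
The final sound of *kame* is /e/, which is a vowel, so the suffix is -asa, giving *kameasa*.
*gevuj* — final sound /j/ (a voiced consonant) → -o → *gevujo*.
*ozet*: final sound = /t/, a voiceless consonant → -pi → *ozetpi*.

kameasa, gevujo, ozetpi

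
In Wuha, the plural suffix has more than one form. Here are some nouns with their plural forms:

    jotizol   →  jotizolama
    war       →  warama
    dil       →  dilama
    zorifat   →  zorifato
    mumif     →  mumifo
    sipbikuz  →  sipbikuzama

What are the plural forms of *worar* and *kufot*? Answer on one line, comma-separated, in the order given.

The pattern is voicing of the final consonant: -o when the stem ends in a voiceless consonant (*zorifat*, *mumif*); -ama when the stem ends in a voiced consonant (*jotizol*, *war*, *dil*, *sipbikuz*).
*worar* — final consonant /r/ (voiced) → -ama → *worarama*.
Since the final consonant of *kufot* is /t/ (voiceless), it takes -o, giving *kufoto*.

worarama, kufoto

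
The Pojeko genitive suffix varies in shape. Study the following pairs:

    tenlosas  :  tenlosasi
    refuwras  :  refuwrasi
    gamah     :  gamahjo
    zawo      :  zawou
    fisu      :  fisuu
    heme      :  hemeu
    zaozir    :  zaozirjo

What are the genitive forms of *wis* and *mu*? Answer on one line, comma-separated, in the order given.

Looking at the final sound of each stem: -i when the stem ends in a sibilant (*tenlosas*, *refuwras*); -jo when the stem ends in a non-sibilant consonant (*gamah*, *zaozir*); -u when the stem ends in a vowel (*zawo*, *fisu*, *heme*).
*wis* — final sound /s/ (a sibilant) → -i → *wisi*.
The final sound of *mu* is /u/, which is a vowel, so the suffix is -u, giving *muu*.

wisi, muu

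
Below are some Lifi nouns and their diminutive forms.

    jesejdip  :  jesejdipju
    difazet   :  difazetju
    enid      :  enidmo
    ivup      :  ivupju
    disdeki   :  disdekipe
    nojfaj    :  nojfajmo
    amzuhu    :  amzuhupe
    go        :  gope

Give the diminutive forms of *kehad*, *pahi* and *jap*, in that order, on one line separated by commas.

The pattern is voicing of the final sound: -ju when the stem ends in a voiceless consonant (*jesejdip*, *difazet*, *ivup*); -mo when the stem ends in a voiced consonant (*enid*, *nojfaj*); -pe when the stem ends in a vowel (*disdeki*, *amzuhu*, *go*).
*kehad*: final sound = /d/, a voiced consonant → -mo → *kehadmo*.
Since the final sound of *pahi* is /i/ (a vowel), it takes -pe, giving *pahipe*.
*jap*: final sound = /p/, a voiceless consonant → -ju → *japju*.

kehadmo, pahipe, japju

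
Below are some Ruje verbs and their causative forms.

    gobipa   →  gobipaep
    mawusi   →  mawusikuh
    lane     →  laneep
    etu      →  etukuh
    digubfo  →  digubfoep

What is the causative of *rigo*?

The pattern is height harmony: -kuh when the last vowel of the stem is a high vowel (*mawusi*, *etu*); -ep when the last vowel of the stem is a non-high vowel (*gobipa*, *lane*, *digubfo*).
*rigo* — last vowel /o/ (a non-high vowel) → -ep → *rigoep*.

rigoep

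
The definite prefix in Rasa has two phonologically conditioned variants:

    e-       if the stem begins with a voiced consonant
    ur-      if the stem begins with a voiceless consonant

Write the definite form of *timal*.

urtimal

*timal*: first consonant = /t/, voiceless → ur- → *urtimal*.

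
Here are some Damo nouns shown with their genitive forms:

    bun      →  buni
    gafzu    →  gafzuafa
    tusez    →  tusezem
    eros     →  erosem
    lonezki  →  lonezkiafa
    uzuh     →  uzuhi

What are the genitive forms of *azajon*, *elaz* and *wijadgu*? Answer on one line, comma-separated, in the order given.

The pattern is sibilance of the final sound: -em when the stem ends in a sibilant (*tusez*, *eros*); -i when the stem ends in a non-sibilant consonant (*bun*, *uzuh*); -afa when the stem ends in a vowel (*gafzu*, *lonezki*).
Since the final sound of *azajon* is /n/ (a non-sibilant consonant), it takes -i, giving *azajoni*.
Since the final sound of *elaz* is /z/ (a sibilant), it takes -em, giving *elazem*.
Since the final sound of *wijadgu* is /u/ (a vowel), it takes -afa, giving *wijadguafa*.

azajoni, elazem, wijadguafa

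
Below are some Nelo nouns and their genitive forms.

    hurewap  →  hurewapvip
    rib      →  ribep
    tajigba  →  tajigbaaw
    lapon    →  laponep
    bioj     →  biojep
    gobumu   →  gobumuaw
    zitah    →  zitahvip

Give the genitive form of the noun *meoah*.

meoahvip

The suffix is conditioned by the final sound: -vip when the stem ends in a voiceless consonant (*hurewap*, *zitah*); -ep when the stem ends in a voiced consonant (*rib*, *lapon*, *bioj*); -aw when the stem ends in a vowel (*tajigba*, *gobumu*).
*meoah* — final sound /h/ (a voiceless consonant) → -vip → *meoahvip*.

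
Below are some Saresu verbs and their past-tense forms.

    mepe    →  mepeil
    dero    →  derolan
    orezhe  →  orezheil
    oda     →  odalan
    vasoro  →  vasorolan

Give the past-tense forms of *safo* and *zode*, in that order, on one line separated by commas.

The pattern is front/back vowel harmony: -il when the last vowel of the stem is a front vowel (*mepe*, *orezhe*); -lan when the last vowel of the stem is a back vowel (*dero*, *oda*, *vasoro*).
*safo*: last vowel = /o/, a back vowel → -lan → *safolan*.
The last vowel of *zode* is /e/, which is a front vowel, so the suffix is -il, giving *zodeil*.

safolan, zodeil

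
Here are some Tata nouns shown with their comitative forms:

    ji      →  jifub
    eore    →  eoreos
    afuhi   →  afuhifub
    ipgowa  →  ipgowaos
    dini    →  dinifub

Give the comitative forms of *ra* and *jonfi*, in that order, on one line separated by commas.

raos, jonfifub

The alternation tracks the last vowel of the stem — -fub when the last vowel of the stem is a high vowel (*ji*, *afuhi*, *dini*); -os when the last vowel of the stem is a non-high vowel (*eore*, *ipgowa*).
*ra*: last vowel = /a/, a non-high vowel → -os → *raos*.
Since the last vowel of *jonfi* is /i/ (a high vowel), it takes -fub, giving *jonfifub*.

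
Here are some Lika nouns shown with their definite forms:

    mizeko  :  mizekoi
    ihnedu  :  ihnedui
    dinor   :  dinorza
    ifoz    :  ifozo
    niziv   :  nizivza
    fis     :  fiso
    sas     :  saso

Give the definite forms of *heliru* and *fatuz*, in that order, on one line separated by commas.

The suffix is conditioned by the final sound: -o when the stem ends in a sibilant (*ifoz*, *fis*, *sas*); -za when the stem ends in a non-sibilant consonant (*dinor*, *niziv*); -i when the stem ends in a vowel (*mizeko*, *ihnedu*).
Since the final sound of *heliru* is /u/ (a vowel), it takes -i, giving *helirui*.
Since the final sound of *fatuz* is /z/ (a sibilant), it takes -o, giving *fatuzo*.

helirui, fatuzo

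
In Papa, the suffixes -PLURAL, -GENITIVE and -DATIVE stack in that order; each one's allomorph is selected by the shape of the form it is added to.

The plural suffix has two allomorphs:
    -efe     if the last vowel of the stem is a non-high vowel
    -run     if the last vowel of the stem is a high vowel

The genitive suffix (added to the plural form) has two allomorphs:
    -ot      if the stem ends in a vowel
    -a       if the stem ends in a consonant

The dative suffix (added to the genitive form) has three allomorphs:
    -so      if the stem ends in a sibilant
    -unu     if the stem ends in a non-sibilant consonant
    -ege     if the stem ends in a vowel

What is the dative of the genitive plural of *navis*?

navisrunaege

*navis*: last vowel = /i/, a high vowel → -run → *navisrun*.
Since the final sound of the plural form *navisrun* is /n/ (a consonant), it takes -a, giving *navisruna*.
Since the final sound of the genitive form *navisruna* is /a/ (a vowel), it takes -ege, giving *navisrunaege*.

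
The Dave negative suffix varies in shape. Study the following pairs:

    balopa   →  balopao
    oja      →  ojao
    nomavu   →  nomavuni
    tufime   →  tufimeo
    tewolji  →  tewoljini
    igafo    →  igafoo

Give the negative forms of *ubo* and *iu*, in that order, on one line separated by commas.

uboo, iuni

The alternation tracks the last vowel of the stem — -ni when the last vowel of the stem is a high vowel (*nomavu*, *tewolji*); -o when the last vowel of the stem is a non-high vowel (*balopa*, *oja*, *tufime*, *igafo*).
*ubo* — last vowel /o/ (a non-high vowel) → -o → *uboo*.
The last vowel of *iu* is /u/, which is a high vowel, so the suffix is -ni, giving *iuni*.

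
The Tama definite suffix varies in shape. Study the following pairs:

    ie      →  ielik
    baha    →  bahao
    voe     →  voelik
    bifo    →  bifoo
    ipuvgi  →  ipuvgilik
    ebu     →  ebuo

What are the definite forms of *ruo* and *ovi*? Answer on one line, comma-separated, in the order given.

ruoo, ovilik

Looking at the last vowel of each stem: -lik when the last vowel of the stem is a front vowel (*ie*, *voe*, *ipuvgi*); -o when the last vowel of the stem is a back vowel (*baha*, *bifo*, *ebu*).
Since the last vowel of *ruo* is /o/ (a back vowel), it takes -o, giving *ruoo*.
The last vowel of *ovi* is /i/, which is a front vowel, so the suffix is -lik, giving *ovilik*.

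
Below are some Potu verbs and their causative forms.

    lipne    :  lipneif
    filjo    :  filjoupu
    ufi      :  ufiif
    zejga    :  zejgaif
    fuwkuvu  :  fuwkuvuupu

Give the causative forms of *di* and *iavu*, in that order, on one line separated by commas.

The pattern is rounding harmony: -upu when the last vowel of the stem is a rounded vowel (*filjo*, *fuwkuvu*); -if when the last vowel of the stem is an unrounded vowel (*lipne*, *ufi*, *zejga*).
*di*: last vowel = /i/, an unrounded vowel → -if → *diif*.
Since the last vowel of *iavu* is /u/ (a rounded vowel), it takes -upu, giving *iavuupu*.

diif, iavuupu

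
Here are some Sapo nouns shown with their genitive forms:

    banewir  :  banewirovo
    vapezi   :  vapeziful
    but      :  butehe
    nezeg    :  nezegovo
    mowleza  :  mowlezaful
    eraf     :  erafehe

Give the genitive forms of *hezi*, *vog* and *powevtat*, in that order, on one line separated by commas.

The alternation tracks the final sound of the stem — -ehe when the stem ends in a voiceless consonant (*but*, *eraf*); -ovo when the stem ends in a voiced consonant (*banewir*, *nezeg*); -ful when the stem ends in a vowel (*vapezi*, *mowleza*).
Since the final sound of *hezi* is /i/ (a vowel), it takes -ful, giving *heziful*.
*vog* — final sound /g/ (a voiced consonant) → -ovo → *vogovo*.
Since the final sound of *powevtat* is /t/ (a voiceless consonant), it takes -ehe, giving *powevtatehe*.

heziful, vogovo, powevtatehe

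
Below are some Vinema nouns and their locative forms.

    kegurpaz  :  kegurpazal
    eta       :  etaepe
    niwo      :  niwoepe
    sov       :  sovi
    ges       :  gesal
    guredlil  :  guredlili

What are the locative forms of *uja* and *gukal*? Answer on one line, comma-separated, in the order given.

The suffix is conditioned by the final sound: -al when the stem ends in a sibilant (*kegurpaz*, *ges*); -i when the stem ends in a non-sibilant consonant (*sov*, *guredlil*); -epe when the stem ends in a vowel (*eta*, *niwo*).
*uja*: final sound = /a/, a vowel → -epe → *ujaepe*.
The final sound of *gukal* is /l/, which is a non-sibilant consonant, so the suffix is -i, giving *gukali*.

ujaepe, gukali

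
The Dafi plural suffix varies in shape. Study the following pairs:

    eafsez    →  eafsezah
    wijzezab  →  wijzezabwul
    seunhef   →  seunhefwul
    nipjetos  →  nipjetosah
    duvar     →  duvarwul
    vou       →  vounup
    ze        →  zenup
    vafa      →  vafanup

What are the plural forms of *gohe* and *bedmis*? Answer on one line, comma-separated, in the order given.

The suffix is conditioned by the final sound: -ah when the stem ends in a sibilant (*eafsez*, *nipjetos*); -wul when the stem ends in a non-sibilant consonant (*wijzezab*, *seunhef*, *duvar*); -nup when the stem ends in a vowel (*vou*, *ze*, *vafa*).
*gohe* — final sound /e/ (a vowel) → -nup → *gohenup*.
The final sound of *bedmis* is /s/, which is a sibilant, so the suffix is -ah, giving *bedmisah*.

gohenup, bedmisah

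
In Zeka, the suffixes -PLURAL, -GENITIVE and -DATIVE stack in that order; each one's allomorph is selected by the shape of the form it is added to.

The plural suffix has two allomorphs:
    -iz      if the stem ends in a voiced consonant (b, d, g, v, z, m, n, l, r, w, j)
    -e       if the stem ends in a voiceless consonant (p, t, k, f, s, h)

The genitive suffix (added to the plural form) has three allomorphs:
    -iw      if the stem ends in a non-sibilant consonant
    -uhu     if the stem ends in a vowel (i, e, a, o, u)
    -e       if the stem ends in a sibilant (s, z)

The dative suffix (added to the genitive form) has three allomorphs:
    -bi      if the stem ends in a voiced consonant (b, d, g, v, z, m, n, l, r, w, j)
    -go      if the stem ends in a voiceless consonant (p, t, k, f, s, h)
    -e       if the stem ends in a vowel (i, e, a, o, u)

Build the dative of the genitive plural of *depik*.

The final consonant of *depik* is /k/, which is voiceless, so the plural suffix is -e, giving *depike*.
The plural form *depike* — final sound /e/ (a vowel) → -uhu → *depikeuhu*.
The genitive form *depikeuhu*: final sound = /u/, a vowel → -e → *depikeuhue*.

depikeuhue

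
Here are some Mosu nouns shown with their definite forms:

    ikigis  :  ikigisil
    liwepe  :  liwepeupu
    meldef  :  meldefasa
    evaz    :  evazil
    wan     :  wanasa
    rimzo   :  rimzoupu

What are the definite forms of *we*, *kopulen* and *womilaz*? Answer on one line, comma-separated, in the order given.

The alternation tracks the final sound of the stem — -il when the stem ends in a sibilant (*ikigis*, *evaz*); -asa when the stem ends in a non-sibilant consonant (*meldef*, *wan*); -upu when the stem ends in a vowel (*liwepe*, *rimzo*).
*we*: final sound = /e/, a vowel → -upu → *weupu*.
*kopulen*: final sound = /n/, a non-sibilant consonant → -asa → *kopulenasa*.
*womilaz* — final sound /z/ (a sibilant) → -il → *womilazil*.

weupu, kopulenasa, womilazil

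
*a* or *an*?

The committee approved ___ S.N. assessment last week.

an

The indefinite article is chosen by the initial *sound* of the following word, not its spelling.
The initialism *S.N.* is read letter by letter; the first letter, S, is pronounced /ɛs/, which begins with a vowel sound.
So the article is *an*: The committee approved an S.N. assessment last week.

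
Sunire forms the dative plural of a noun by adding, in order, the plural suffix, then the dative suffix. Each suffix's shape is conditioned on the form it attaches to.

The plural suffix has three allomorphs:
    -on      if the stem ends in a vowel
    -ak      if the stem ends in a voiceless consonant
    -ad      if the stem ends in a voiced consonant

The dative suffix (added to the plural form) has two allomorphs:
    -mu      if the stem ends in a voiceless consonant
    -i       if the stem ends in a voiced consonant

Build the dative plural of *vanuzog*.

*vanuzog*: final sound = /g/, a voiced consonant → -ad → *vanuzogad*.
The final consonant of the plural form *vanuzogad* is /d/, which is voiced, so the dative suffix is -i, giving *vanuzogadi*.

vanuzogadi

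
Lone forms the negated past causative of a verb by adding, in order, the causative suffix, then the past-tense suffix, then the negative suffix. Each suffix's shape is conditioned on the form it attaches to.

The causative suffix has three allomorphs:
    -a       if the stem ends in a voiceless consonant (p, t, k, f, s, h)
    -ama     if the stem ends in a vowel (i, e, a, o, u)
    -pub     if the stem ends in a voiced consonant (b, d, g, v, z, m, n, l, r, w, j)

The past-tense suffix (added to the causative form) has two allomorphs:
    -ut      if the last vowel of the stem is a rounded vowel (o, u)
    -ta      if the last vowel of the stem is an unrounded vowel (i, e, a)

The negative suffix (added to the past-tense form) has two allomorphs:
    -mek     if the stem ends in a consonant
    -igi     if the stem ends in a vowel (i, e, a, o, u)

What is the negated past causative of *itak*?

*itak* — final sound /k/ (a voiceless consonant) → -a → *itaka*.
The causative form *itaka* — last vowel /a/ (an unrounded vowel) → -ta → *itakata*.
The past-tense form *itakata*: final sound = /a/, a vowel → -igi → *itakataigi*.

itakataigi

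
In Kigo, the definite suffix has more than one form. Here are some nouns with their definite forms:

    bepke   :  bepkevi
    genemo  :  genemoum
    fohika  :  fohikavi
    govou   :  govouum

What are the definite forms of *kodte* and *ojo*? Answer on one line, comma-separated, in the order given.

The suffix is conditioned by the last vowel: -um when the last vowel of the stem is a rounded vowel (*genemo*, *govou*); -vi when the last vowel of the stem is an unrounded vowel (*bepke*, *fohika*).
*kodte* — last vowel /e/ (an unrounded vowel) → -vi → *kodtevi*.
*ojo* — last vowel /o/ (a rounded vowel) → -um → *ojoum*.

kodtevi, ojoum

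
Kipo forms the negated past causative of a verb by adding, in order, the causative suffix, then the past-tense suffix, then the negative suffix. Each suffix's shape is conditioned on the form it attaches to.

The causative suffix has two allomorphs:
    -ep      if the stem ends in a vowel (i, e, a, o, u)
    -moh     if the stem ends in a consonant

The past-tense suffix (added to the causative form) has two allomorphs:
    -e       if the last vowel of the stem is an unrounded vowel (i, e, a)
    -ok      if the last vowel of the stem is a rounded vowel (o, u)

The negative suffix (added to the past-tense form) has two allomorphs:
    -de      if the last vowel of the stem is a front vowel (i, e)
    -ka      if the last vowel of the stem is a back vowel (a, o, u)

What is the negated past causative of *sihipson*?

sihipsonmohokka

*sihipson* — final sound /n/ (a consonant) → -moh → *sihipsonmoh*.
Since the last vowel of the causative form *sihipsonmoh* is /o/ (a rounded vowel), it takes -ok, giving *sihipsonmohok*.
Since the last vowel of the past-tense form *sihipsonmohok* is /o/ (a back vowel), it takes -ka, giving *sihipsonmohokka*.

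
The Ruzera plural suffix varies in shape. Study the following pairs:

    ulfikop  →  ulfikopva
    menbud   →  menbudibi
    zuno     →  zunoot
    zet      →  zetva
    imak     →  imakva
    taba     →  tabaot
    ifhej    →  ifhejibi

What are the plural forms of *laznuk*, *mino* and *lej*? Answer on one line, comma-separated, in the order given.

laznukva, minoot, lejibi

The alternation tracks the final sound of the stem — -va when the stem ends in a voiceless consonant (*ulfikop*, *zet*, *imak*); -ibi when the stem ends in a voiced consonant (*menbud*, *ifhej*); -ot when the stem ends in a vowel (*zuno*, *taba*).
The final sound of *laznuk* is /k/, which is a voiceless consonant, so the suffix is -va, giving *laznukva*.
*mino* — final sound /o/ (a vowel) → -ot → *minoot*.
*lej* — final sound /j/ (a voiced consonant) → -ibi → *lejibi*.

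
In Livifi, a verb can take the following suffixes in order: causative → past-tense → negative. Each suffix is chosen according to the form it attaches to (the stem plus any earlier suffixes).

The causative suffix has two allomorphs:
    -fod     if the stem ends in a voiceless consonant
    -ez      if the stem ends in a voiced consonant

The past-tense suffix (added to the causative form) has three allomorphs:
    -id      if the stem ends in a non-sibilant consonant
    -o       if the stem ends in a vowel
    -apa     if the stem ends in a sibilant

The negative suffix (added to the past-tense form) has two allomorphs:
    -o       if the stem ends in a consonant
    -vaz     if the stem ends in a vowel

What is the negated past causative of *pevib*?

*pevib*: final consonant = /b/, voiced → -ez → *pevibez*.
The final sound of the causative form *pevibez* is /z/, which is a sibilant, so the past-tense suffix is -apa, giving *pevibezapa*.
Since the final sound of the past-tense form *pevibezapa* is /a/ (a vowel), it takes -vaz, giving *pevibezapavaz*.

pevibezapavaz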